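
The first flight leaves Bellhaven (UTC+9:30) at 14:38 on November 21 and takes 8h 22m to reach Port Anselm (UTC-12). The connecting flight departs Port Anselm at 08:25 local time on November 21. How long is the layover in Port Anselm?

6 hours 55 minutes

Convert departure to UTC: 14:38 − 9:30 = 05:08 UTC on Nov 21.
Add 8 hours 22 minutes flight time → 13:30 UTC.
Port Anselm is UTC−12:00, so local arrival = 13:30 − 12:00 = 01:30 on Nov 21.
Layover = 08:25 − 01:30 = 6 hours 55 minutes.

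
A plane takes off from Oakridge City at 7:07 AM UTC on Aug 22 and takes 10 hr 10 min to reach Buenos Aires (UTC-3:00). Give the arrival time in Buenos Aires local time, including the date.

Departure is given in UTC: 7:07 AM on Aug 22.
Add 10 hours and 10 minutes → 5:17 PM UTC.
Buenos Aires is UTC−3:00: 5:17 PM − 3:00 = 2:17 PM on Aug 22.

2:17 PM on August 22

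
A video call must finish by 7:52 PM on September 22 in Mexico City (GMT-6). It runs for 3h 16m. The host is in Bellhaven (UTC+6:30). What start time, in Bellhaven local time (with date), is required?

Target end time in UTC: 7:52 PM + 6:00 = 1:52 AM on Sep 23.
Subtract 3 hours 16 minutes → start 10:36 PM UTC on Sep 22.
Bellhaven is UTC+6:30: 10:36 PM + 6:30 = 5:06 AM on Sep 23.

5:06 AM on September 23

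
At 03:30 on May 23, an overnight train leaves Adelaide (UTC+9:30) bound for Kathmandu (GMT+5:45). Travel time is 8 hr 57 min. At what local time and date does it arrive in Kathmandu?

08:42 on May 23

Kathmandu is 3:45 behind Adelaide.
After 8 hours and 57 minutes it is 12:27 in Adelaide.
Shift by the zone difference: 12:27 − 3:45 = 08:42 on May 23 in Kathmandu.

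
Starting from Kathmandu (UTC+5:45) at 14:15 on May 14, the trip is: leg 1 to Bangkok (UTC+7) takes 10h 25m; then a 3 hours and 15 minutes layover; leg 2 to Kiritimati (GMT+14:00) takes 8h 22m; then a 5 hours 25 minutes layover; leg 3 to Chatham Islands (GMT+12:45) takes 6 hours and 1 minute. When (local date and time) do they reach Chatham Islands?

Convert departure to UTC: 14:15 − 5:45 = 08:30 UTC on May 14.
Add 10 hours and 25 minutes leg 1 → 18:55 UTC.
Add 3 hours 15 minutes layover in Bangkok → 22:10 UTC.
Add 8 hours and 22 minutes leg 2 → 06:32 UTC (May 15).
Add 5 hours 25 minutes layover in Kiritimati → 11:57 UTC.
Add 6 hours and 1 minute leg 3 → 17:58 UTC.
Chatham Islands is UTC+12:45, so local arrival = 17:58 + 12:45 = 06:43 on May 16.

06:43 on May 16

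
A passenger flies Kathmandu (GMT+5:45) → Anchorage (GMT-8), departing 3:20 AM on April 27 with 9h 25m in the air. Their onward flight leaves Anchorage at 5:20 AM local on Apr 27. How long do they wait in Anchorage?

Convert departure to UTC: 3:20 AM − 5:45 = 9:35 PM UTC on Apr 26.
Add 9 hours and 25 minutes flight time → 7:00 AM UTC (Apr 27).
Anchorage is UTC−8:00, so local arrival = 7:00 AM − 8:00 = 11:00 PM on Apr 26.
Layover = 5:20 AM − 11:00 PM (+1 day) = 6 hours 20 minutes.

6 hours 20 minutes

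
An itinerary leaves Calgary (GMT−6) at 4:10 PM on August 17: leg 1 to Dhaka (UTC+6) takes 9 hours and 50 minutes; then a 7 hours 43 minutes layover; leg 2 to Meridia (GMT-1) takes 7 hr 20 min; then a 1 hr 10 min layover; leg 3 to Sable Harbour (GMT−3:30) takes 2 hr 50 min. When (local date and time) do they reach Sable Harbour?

11:33 PM on August 18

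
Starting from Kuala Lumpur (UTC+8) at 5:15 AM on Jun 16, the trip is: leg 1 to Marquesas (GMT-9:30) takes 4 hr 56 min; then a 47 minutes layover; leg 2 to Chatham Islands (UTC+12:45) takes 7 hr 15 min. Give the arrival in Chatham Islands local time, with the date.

10:58 PM on Jun 16

Convert departure to UTC: 5:15 AM − 8:00 = 9:15 PM UTC on Jun 15.
Add 4 hours 56 minutes leg 1 → 2:11 AM UTC (Jun 16).
Add 47 minutes layover in Marquesas → 2:58 AM UTC.
Add 7 hours 15 minutes leg 2 → 10:13 AM UTC.
Chatham Islands is UTC+12:45, so local arrival = 10:13 AM + 12:45 = 10:58 PM on Jun 16.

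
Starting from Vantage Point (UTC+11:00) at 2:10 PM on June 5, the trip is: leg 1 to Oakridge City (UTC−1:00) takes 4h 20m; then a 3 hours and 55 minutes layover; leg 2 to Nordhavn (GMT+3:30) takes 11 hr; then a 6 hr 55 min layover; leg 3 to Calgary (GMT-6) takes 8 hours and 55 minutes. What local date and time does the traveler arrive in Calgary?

Convert departure to UTC: 2:10 PM − 11:00 = 3:10 AM UTC on Jun 5.
Add 4 hours 20 minutes leg 1 → 7:30 AM UTC.
Add 3 hours and 55 minutes layover in Oakridge City → 11:25 AM UTC.
Add 11 hours leg 2 → 10:25 PM UTC.
Add 6 hours and 55 minutes layover in Nordhavn → 5:20 AM UTC (Jun 6).
Add 8 hours 55 minutes leg 3 → 2:15 PM UTC.
Calgary is UTC−6:00, so local arrival = 2:15 PM − 6:00 = 8:15 AM on Jun 6.

8:15 AM on June 6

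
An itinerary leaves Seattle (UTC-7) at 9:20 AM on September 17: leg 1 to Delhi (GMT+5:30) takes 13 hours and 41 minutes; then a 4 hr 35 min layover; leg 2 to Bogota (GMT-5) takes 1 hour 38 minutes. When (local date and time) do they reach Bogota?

Convert departure to UTC: 9:20 AM + 7:00 = 4:20 PM UTC on Sep 17.
Add 13 hours 41 minutes leg 1 → 6:01 AM UTC (Sep 18).
Add 4 hours 35 minutes layover in Delhi → 10:36 AM UTC.
Add 1 hour and 38 minutes leg 2 → 12:14 PM UTC.
Bogota is UTC−5:00, so local arrival = 12:14 PM − 5:00 = 7:14 AM on Sep 18.

7:14 AM on September 18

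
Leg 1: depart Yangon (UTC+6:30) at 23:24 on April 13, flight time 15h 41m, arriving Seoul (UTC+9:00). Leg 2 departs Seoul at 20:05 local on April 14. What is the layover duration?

Convert departure to UTC: 23:24 − 6:30 = 16:54 UTC on Apr 13.
Add 15 hours 41 minutes flight time → 08:35 UTC (Apr 14).
Seoul is UTC+9:00, so local arrival = 08:35 + 9:00 = 17:35 on Apr 14.
Layover = 20:05 − 17:35 = 2 hours 30 minutes.

2 hours 30 minutes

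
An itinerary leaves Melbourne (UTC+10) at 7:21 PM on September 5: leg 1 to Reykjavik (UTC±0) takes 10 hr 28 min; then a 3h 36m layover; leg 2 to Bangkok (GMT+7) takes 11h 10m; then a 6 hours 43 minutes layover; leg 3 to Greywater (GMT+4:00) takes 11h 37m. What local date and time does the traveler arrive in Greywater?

8:55 AM on September 7

Convert departure to UTC: 7:21 PM − 10:00 = 9:21 AM UTC on Sep 5.
Add 10 hours and 28 minutes leg 1 → 7:49 PM UTC.
Add 3 hours and 36 minutes layover in Reykjavik → 11:25 PM UTC.
Add 11 hours and 10 minutes leg 2 → 10:35 AM UTC (Sep 6).
Add 6 hours 43 minutes layover in Bangkok → 5:18 PM UTC.
Add 11 hours and 37 minutes leg 3 → 4:55 AM UTC (Sep 7).
Greywater is UTC+4:00, so local arrival = 4:55 AM + 4:00 = 8:55 AM on Sep 7.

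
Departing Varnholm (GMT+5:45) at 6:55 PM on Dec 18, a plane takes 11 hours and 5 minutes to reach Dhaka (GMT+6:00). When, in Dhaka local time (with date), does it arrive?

Convert departure to UTC: 6:55 PM − 5:45 = 1:10 PM UTC on Dec 18.
Add 11 hours and 5 minutes travel time → 12:15 AM UTC (Dec 19).
Dhaka is UTC+6:00, so local arrival = 12:15 AM + 6:00 = 6:15 AM on Dec 19.

6:15 AM on Dec 19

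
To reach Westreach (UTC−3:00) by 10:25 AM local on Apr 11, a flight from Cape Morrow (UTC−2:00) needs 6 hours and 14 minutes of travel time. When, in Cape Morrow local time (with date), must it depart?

5:11 AM on Apr 11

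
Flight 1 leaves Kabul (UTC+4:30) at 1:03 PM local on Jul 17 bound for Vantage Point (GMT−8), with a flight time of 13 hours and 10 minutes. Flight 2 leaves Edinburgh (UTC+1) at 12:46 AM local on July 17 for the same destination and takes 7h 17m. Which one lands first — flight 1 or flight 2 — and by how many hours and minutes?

Flight 1 in UTC: 1:03 PM − 4:30 = 8:33 AM on Jul 17.
+13 hours 10 minutes → arrive 9:43 PM UTC on Jul 17.
Flight 2 in UTC: 12:46 AM − 1:00 = 11:46 PM on Jul 16.
+7 hours 17 minutes → arrive 7:03 AM UTC on Jul 17.
Flight 2 lands earlier by 14 hours 40 minutes.

the second, by 14 hours 40 minutes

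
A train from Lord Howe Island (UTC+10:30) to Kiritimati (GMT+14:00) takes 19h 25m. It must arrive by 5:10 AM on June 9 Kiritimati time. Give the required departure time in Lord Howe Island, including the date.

6:15 AM on Jun 8

Target arrival in UTC: 5:10 AM − 14:00 = 3:10 PM on Jun 8.
Subtract 19 hours 25 minutes → departure 7:45 PM UTC on Jun 7.
Lord Howe Island is UTC+10:30: 7:45 PM + 10:30 = 6:15 AM on Jun 8.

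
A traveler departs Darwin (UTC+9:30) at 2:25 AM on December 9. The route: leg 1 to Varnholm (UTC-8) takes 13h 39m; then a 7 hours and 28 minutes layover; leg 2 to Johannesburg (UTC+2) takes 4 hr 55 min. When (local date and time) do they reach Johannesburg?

8:57 PM on December 9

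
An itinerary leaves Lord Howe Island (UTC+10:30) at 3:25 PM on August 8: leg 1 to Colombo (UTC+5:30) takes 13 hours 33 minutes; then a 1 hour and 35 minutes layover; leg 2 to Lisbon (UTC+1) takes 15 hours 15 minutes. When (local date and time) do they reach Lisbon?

12:18 PM on August 9

Convert departure to UTC: 3:25 PM − 10:30 = 4:55 AM UTC on Aug 8.
Add 13 hours and 33 minutes leg 1 → 6:28 PM UTC.
Add 1 hour and 35 minutes layover in Colombo → 8:03 PM UTC.
Add 15 hours 15 minutes leg 2 → 11:18 AM UTC (Aug 9).
Lisbon is UTC+1:00, so local arrival = 11:18 AM + 1:00 = 12:18 PM on Aug 9.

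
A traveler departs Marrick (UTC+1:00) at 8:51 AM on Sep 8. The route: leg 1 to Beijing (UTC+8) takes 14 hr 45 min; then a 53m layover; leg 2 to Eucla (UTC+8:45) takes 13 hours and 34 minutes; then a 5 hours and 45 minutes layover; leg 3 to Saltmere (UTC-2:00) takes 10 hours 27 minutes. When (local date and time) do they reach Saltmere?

3:15 AM on September 10

Convert departure to UTC: 8:51 AM − 1:00 = 7:51 AM UTC on Sep 8.
Add 14 hours and 45 minutes leg 1 → 10:36 PM UTC.
Add 53 minutes layover in Beijing → 11:29 PM UTC.
Add 13 hours 34 minutes leg 2 → 1:03 PM UTC (Sep 9).
Add 5 hours 45 minutes layover in Eucla → 6:48 PM UTC.
Add 10 hours 27 minutes leg 3 → 5:15 AM UTC (Sep 10).
Saltmere is UTC−2:00, so local arrival = 5:15 AM − 2:00 = 3:15 AM on Sep 10.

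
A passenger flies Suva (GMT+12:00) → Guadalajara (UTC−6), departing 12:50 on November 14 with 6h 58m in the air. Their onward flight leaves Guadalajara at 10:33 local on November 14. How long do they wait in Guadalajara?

Convert departure to UTC: 12:50 − 12:00 = 00:50 UTC on Nov 14.
Add 6 hours and 58 minutes flight time → 07:48 UTC.
Guadalajara is UTC−6:00, so local arrival = 07:48 − 6:00 = 01:48 on Nov 14.
Layover = 10:33 − 01:48 = 8 hours 45 minutes.

8 hours 45 minutes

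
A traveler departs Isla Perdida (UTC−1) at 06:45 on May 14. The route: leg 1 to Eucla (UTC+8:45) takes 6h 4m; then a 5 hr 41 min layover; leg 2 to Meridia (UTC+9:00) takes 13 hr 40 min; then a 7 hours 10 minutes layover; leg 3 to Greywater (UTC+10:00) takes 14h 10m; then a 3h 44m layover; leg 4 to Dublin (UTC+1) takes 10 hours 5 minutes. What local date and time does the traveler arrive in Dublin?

Convert departure to UTC: 06:45 + 1:00 = 07:45 UTC on May 14.
Add 6 hours and 4 minutes leg 1 → 13:49 UTC.
Add 5 hours and 41 minutes layover in Eucla → 19:30 UTC.
Add 13 hours and 40 minutes leg 2 → 09:10 UTC (May 15).
Add 7 hours 10 minutes layover in Meridia → 16:20 UTC.
Add 14 hours 10 minutes leg 3 → 06:30 UTC (May 16).
Add 3 hours 44 minutes layover in Greywater → 10:14 UTC.
Add 10 hours and 5 minutes leg 4 → 20:19 UTC.
Dublin is UTC+1:00, so local arrival = 20:19 + 1:00 = 21:19 on May 16.

21:19 on May 16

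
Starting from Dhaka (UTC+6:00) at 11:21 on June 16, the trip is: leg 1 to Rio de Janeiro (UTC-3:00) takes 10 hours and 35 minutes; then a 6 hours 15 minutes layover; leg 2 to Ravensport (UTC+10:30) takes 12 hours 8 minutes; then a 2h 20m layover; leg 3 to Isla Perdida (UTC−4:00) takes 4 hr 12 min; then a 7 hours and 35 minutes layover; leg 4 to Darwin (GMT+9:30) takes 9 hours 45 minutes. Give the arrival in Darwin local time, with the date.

Convert departure to UTC: 11:21 − 6:00 = 05:21 UTC on Jun 16.
Add 10 hours and 35 minutes leg 1 → 15:56 UTC.
Add 6 hours 15 minutes layover in Rio de Janeiro → 22:11 UTC.
Add 12 hours 8 minutes leg 2 → 10:19 UTC (Jun 17).
Add 2 hours and 20 minutes layover in Ravensport → 12:39 UTC.
Add 4 hours 12 minutes leg 3 → 16:51 UTC.
Add 7 hours 35 minutes layover in Isla Perdida → 00:26 UTC (Jun 18).
Add 9 hours and 45 minutes leg 4 → 10:11 UTC.
Darwin is UTC+9:30, so local arrival = 10:11 + 9:30 = 19:41 on Jun 18.

19:41 on June 18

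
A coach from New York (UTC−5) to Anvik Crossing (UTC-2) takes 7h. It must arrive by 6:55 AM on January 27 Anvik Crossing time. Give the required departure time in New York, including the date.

8:55 PM on January 26

Target arrival in UTC: 6:55 AM + 2:00 = 8:55 AM on Jan 27.
Subtract 7 hours → departure 1:55 AM UTC on Jan 27.
New York is UTC−5:00: 1:55 AM − 5:00 = 8:55 PM on Jan 26.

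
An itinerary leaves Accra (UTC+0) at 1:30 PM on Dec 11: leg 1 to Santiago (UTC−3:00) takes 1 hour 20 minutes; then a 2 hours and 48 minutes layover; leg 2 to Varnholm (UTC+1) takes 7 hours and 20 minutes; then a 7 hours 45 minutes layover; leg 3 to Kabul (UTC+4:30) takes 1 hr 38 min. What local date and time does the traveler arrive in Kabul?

Accra is at UTC+0, so departure is already 1:30 PM UTC on Dec 11.
Add 1 hour 20 minutes leg 1 → 2:50 PM UTC.
Add 2 hours 48 minutes layover in Santiago → 5:38 PM UTC.
Add 7 hours and 20 minutes leg 2 → 12:58 AM UTC (Dec 12).
Add 7 hours 45 minutes layover in Varnholm → 8:43 AM UTC.
Add 1 hour 38 minutes leg 3 → 10:21 AM UTC.
Kabul is UTC+4:30, so local arrival = 10:21 AM + 4:30 = 2:51 PM on Dec 12.

2:51 PM on Dec 12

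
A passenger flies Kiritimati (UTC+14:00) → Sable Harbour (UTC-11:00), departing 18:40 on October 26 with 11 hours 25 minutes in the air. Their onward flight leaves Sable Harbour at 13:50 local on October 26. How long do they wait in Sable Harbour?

Convert departure to UTC: 18:40 − 14:00 = 04:40 UTC on Oct 26.
Add 11 hours 25 minutes flight time → 16:05 UTC.
Sable Harbour is UTC−11:00, so local arrival = 16:05 − 11:00 = 05:05 on Oct 26.
Layover = 13:50 − 05:05 = 8 hours 45 minutes.

8 hours 45 minutes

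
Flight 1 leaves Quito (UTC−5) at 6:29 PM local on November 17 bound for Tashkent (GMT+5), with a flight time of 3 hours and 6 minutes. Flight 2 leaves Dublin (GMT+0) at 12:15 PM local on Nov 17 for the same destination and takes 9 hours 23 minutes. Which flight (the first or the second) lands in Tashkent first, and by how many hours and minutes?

the second, by 4 hours 57 minutes

Flight 1 in UTC: 6:29 PM + 5:00 = 11:29 PM on Nov 17.
+3 hours and 6 minutes → arrive 2:35 AM UTC on Nov 18.
Flight 2 departs at 12:15 PM UTC (Nov 17).
+9 hours and 23 minutes → arrive 9:38 PM UTC on Nov 17.
Flight 2 lands earlier by 4 hours 57 minutes.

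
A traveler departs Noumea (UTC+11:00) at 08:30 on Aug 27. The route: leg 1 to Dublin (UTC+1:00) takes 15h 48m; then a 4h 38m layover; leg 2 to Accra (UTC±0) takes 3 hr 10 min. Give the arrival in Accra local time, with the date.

21:06 on August 27

Convert departure to UTC: 08:30 − 11:00 = 21:30 UTC on Aug 26.
Add 15 hours and 48 minutes leg 1 → 13:18 UTC (Aug 27).
Add 4 hours and 38 minutes layover in Dublin → 17:56 UTC.
Add 3 hours 10 minutes leg 2 → 21:06 UTC.
Accra is UTC+0, so local arrival is the same: 21:06 on Aug 27.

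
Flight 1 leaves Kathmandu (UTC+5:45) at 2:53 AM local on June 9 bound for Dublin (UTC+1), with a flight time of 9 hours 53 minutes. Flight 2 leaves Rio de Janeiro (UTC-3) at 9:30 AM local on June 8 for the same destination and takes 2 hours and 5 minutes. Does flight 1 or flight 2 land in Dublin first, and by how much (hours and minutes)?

the second, by 16 hours 26 minutes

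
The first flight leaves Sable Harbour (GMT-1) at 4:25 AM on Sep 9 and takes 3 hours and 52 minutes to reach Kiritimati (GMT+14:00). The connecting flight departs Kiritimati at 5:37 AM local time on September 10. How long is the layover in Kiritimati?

Convert departure to UTC: 4:25 AM + 1:00 = 5:25 AM UTC on Sep 9.
Add 3 hours and 52 minutes flight time → 9:17 AM UTC.
Kiritimati is UTC+14:00, so local arrival = 9:17 AM + 14:00 = 11:17 PM on Sep 9.
Layover = 5:37 AM − 11:17 PM (+1 day) = 6 hours 20 minutes.

6 hours 20 minutes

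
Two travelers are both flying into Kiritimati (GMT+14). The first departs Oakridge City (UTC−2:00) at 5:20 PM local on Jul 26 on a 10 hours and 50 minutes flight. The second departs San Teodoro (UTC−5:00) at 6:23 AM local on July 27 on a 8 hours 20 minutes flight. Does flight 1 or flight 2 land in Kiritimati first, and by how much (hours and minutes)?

the first, by 13 hours 33 minutes

Flight 1 in UTC: 5:20 PM + 2:00 = 7:20 PM on Jul 26.
+10 hours and 50 minutes → arrive 6:10 AM UTC on Jul 27.
Flight 2 in UTC: 6:23 AM + 5:00 = 11:23 AM on Jul 27.
+8 hours and 20 minutes → arrive 7:43 PM UTC on Jul 27.
Flight 1 lands earlier by 13 hours 33 minutes.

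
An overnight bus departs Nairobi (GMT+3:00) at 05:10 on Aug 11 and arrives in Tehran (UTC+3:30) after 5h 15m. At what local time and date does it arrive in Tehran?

10:55 on Aug 11

Tehran is 0:30 ahead of Nairobi.
After 5 hours and 15 minutes it is 10:25 in Nairobi.
Shift by the zone difference: 10:25 + 0:30 = 10:55 on Aug 11 in Tehran.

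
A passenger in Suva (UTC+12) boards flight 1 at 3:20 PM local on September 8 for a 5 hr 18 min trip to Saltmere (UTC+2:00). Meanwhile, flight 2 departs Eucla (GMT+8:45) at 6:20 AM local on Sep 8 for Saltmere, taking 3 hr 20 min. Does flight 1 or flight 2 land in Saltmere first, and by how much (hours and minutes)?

the second, by 7 hours 43 minutes

Flight 1 in UTC: 3:20 PM − 12:00 = 3:20 AM on Sep 8.
+5 hours and 18 minutes → arrive 8:38 AM UTC on Sep 8.
Flight 2 in UTC: 6:20 AM − 8:45 = 9:35 PM on Sep 7.
+3 hours and 20 minutes → arrive 12:55 AM UTC on Sep 8.
Flight 2 lands earlier by 7 hours 43 minutes.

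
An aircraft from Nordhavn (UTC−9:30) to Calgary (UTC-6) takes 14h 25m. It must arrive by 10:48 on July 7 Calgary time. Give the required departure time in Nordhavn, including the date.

16:53 on July 6

Target arrival in UTC: 10:48 + 6:00 = 16:48 on Jul 7.
Subtract 14 hours and 25 minutes → departure 02:23 UTC on Jul 7.
Nordhavn is UTC−9:30: 02:23 − 9:30 = 16:53 on Jul 6.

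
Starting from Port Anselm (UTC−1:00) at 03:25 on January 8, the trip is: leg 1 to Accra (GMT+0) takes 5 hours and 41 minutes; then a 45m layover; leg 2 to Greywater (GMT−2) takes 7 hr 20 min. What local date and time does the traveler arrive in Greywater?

16:11 on January 8

Convert departure to UTC: 03:25 + 1:00 = 04:25 UTC on Jan 8.
Add 5 hours 41 minutes leg 1 → 10:06 UTC.
Add 45 minutes layover in Accra → 10:51 UTC.
Add 7 hours 20 minutes leg 2 → 18:11 UTC.
Greywater is UTC−2:00, so local arrival = 18:11 − 2:00 = 16:11 on Jan 8.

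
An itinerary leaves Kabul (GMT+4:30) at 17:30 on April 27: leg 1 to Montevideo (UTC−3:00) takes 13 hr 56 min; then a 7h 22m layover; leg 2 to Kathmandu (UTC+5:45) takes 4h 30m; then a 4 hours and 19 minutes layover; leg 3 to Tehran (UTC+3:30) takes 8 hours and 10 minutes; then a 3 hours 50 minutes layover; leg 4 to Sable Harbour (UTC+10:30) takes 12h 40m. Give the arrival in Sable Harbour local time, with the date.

Convert departure to UTC: 17:30 − 4:30 = 13:00 UTC on Apr 27.
Add 13 hours and 56 minutes leg 1 → 02:56 UTC (Apr 28).
Add 7 hours and 22 minutes layover in Montevideo → 10:18 UTC.
Add 4 hours and 30 minutes leg 2 → 14:48 UTC.
Add 4 hours 19 minutes layover in Kathmandu → 19:07 UTC.
Add 8 hours 10 minutes leg 3 → 03:17 UTC (Apr 29).
Add 3 hours and 50 minutes layover in Tehran → 07:07 UTC.
Add 12 hours and 40 minutes leg 4 → 19:47 UTC.
Sable Harbour is UTC+10:30, so local arrival = 19:47 + 10:30 = 06:17 on Apr 30.

06:17 on April 30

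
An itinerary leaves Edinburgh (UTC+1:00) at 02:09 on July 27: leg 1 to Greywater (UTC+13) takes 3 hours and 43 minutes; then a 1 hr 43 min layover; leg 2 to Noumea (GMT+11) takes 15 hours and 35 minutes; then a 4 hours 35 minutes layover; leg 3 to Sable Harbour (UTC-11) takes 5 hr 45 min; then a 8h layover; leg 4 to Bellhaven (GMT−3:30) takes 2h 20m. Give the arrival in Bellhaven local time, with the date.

15:20 on Jul 28

Convert departure to UTC: 02:09 − 1:00 = 01:09 UTC on Jul 27.
Add 3 hours 43 minutes leg 1 → 04:52 UTC.
Add 1 hour and 43 minutes layover in Greywater → 06:35 UTC.
Add 15 hours and 35 minutes leg 2 → 22:10 UTC.
Add 4 hours 35 minutes layover in Noumea → 02:45 UTC (Jul 28).
Add 5 hours 45 minutes leg 3 → 08:30 UTC.
Add 8 hours layover in Sable Harbour → 16:30 UTC.
Add 2 hours 20 minutes leg 4 → 18:50 UTC.
Bellhaven is UTC−3:30, so local arrival = 18:50 − 3:30 = 15:20 on Jul 28.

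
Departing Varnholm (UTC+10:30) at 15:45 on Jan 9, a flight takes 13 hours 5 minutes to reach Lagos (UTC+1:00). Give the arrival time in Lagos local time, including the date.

19:20 on Jan 9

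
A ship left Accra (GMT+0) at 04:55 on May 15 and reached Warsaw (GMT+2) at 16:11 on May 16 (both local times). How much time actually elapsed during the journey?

Warsaw is 2:00 ahead of Accra.
Clock-face elapsed time (ignoring zones) is 35 hours 16 minutes.
Actual elapsed = 35 hours 16 minutes − 2:00 = 33 hours 16 minutes.

33 hours 16 minutes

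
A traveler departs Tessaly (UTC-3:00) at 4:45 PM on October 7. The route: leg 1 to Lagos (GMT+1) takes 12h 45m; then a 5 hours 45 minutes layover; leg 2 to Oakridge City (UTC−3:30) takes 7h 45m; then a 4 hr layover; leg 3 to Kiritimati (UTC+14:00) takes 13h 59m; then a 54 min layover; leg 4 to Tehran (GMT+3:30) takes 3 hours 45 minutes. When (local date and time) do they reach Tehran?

12:08 AM on October 10

Convert departure to UTC: 4:45 PM + 3:00 = 7:45 PM UTC on Oct 7.
Add 12 hours and 45 minutes leg 1 → 8:30 AM UTC (Oct 8).
Add 5 hours 45 minutes layover in Lagos → 2:15 PM UTC.
Add 7 hours 45 minutes leg 2 → 10:00 PM UTC.
Add 4 hours layover in Oakridge City → 2:00 AM UTC (Oct 9).
Add 13 hours and 59 minutes leg 3 → 3:59 PM UTC.
Add 54 minutes layover in Kiritimati → 4:53 PM UTC.
Add 3 hours and 45 minutes leg 4 → 8:38 PM UTC.
Tehran is UTC+3:30, so local arrival = 8:38 PM + 3:30 = 12:08 AM on Oct 10.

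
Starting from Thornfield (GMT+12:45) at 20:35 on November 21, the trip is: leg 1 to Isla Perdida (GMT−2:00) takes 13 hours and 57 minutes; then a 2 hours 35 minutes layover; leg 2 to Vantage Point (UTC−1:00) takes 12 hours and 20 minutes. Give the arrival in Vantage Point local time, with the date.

Convert departure to UTC: 20:35 − 12:45 = 07:50 UTC on Nov 21.
Add 13 hours and 57 minutes leg 1 → 21:47 UTC.
Add 2 hours 35 minutes layover in Isla Perdida → 00:22 UTC (Nov 22).
Add 12 hours and 20 minutes leg 2 → 12:42 UTC.
Vantage Point is UTC−1:00, so local arrival = 12:42 − 1:00 = 11:42 on Nov 22.

11:42 on November 22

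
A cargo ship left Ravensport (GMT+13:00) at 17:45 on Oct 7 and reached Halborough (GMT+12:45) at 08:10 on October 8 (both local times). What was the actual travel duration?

Departure in UTC: 17:45 − 13:00 = 04:45 on Oct 7.
Arrival in UTC: 08:10 − 12:45 = 19:25 on Oct 7.
Elapsed = 19:25 − 04:45 = 14 hours 40 minutes.

14 hours 40 minutes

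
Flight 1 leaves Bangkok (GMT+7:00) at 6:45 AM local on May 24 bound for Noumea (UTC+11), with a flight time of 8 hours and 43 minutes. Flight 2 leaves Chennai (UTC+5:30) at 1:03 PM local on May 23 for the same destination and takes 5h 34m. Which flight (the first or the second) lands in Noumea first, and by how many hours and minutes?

Flight 1 in UTC: 6:45 AM − 7:00 = 11:45 PM on May 23.
+8 hours and 43 minutes → arrive 8:28 AM UTC on May 24.
Flight 2 in UTC: 1:03 PM − 5:30 = 7:33 AM on May 23.
+5 hours and 34 minutes → arrive 1:07 PM UTC on May 23.
Flight 2 lands earlier by 19 hours 21 minutes.

the second, by 19 hours 21 minutes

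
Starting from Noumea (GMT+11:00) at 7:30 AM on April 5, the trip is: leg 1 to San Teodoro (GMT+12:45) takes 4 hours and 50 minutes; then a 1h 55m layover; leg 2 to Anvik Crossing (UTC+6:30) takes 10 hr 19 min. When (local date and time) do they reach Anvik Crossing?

8:04 PM on April 5

Convert departure to UTC: 7:30 AM − 11:00 = 8:30 PM UTC on Apr 4.
Add 4 hours 50 minutes leg 1 → 1:20 AM UTC (Apr 5).
Add 1 hour and 55 minutes layover in San Teodoro → 3:15 AM UTC.
Add 10 hours and 19 minutes leg 2 → 1:34 PM UTC.
Anvik Crossing is UTC+6:30, so local arrival = 1:34 PM + 6:30 = 8:04 PM on Apr 5.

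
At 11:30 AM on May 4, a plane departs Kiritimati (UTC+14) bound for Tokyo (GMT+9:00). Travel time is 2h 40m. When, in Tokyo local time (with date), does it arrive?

Convert departure to UTC: 11:30 AM − 14:00 = 9:30 PM UTC on May 3.
Add 2 hours and 40 minutes travel time → 12:10 AM UTC (May 4).
Tokyo is UTC+9:00, so local arrival = 12:10 AM + 9:00 = 9:10 AM on May 4.

9:10 AM on May 4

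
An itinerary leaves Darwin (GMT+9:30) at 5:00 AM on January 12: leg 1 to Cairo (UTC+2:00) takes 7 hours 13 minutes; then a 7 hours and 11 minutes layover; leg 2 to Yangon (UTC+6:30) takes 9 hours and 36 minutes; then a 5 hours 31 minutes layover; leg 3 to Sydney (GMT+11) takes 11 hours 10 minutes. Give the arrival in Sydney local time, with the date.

11:11 PM on January 13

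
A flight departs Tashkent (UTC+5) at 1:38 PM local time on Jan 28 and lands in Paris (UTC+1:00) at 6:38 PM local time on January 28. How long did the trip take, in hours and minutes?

9 hours

Departure in UTC: 1:38 PM − 5:00 = 8:38 AM on Jan 28.
Arrival in UTC: 6:38 PM − 1:00 = 5:38 PM on Jan 28.
Elapsed = 5:38 PM − 8:38 AM = 9 hours.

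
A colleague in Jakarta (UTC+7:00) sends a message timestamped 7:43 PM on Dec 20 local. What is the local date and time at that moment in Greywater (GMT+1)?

1:43 PM on Dec 20

Greywater is 6:00 behind Jakarta.
Shift by the zone difference: 7:43 PM − 6:00 = 1:43 PM on Dec 20 in Greywater.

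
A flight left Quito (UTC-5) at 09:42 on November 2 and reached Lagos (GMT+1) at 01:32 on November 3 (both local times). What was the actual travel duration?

9 hours 50 minutes

Lagos is 6:00 ahead of Quito.
Clock-face elapsed time (ignoring zones) is 15 hours 50 minutes.
Actual elapsed = 15 hours 50 minutes − 6:00 = 9 hours 50 minutes.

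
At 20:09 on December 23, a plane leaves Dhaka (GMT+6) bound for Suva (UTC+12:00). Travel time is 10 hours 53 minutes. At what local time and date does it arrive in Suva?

Convert departure to UTC: 20:09 − 6:00 = 14:09 UTC on Dec 23.
Add 10 hours and 53 minutes travel time → 01:02 UTC (Dec 24).
Suva is UTC+12:00, so local arrival = 01:02 + 12:00 = 13:02 on Dec 24.

13:02 on Dec 24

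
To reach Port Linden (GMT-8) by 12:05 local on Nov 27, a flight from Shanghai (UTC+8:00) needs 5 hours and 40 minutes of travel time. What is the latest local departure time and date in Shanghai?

Target arrival in UTC: 12:05 + 8:00 = 20:05 on Nov 27.
Subtract 5 hours 40 minutes → departure 14:25 UTC on Nov 27.
Shanghai is UTC+8:00: 14:25 + 8:00 = 22:25 on Nov 27.

22:25 on November 27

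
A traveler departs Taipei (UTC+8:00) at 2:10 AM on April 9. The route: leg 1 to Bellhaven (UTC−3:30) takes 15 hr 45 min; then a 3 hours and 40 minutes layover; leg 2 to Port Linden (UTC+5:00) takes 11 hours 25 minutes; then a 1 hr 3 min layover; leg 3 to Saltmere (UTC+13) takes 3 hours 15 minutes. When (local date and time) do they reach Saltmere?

Convert departure to UTC: 2:10 AM − 8:00 = 6:10 PM UTC on Apr 8.
Add 15 hours 45 minutes leg 1 → 9:55 AM UTC (Apr 9).
Add 3 hours 40 minutes layover in Bellhaven → 1:35 PM UTC.
Add 11 hours and 25 minutes leg 2 → 1:00 AM UTC (Apr 10).
Add 1 hour and 3 minutes layover in Port Linden → 2:03 AM UTC.
Add 3 hours 15 minutes leg 3 → 5:18 AM UTC.
Saltmere is UTC+13:00, so local arrival = 5:18 AM + 13:00 = 6:18 PM on Apr 10.

6:18 PM on April 10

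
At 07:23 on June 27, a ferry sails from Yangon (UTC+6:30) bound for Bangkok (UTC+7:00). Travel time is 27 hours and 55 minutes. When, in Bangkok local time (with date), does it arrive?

Convert departure to UTC: 07:23 − 6:30 = 00:53 UTC on Jun 27.
Add 27 hours and 55 minutes travel time → 04:48 UTC (Jun 28).
Bangkok is UTC+7:00, so local arrival = 04:48 + 7:00 = 11:48 on Jun 28.

11:48 on June 28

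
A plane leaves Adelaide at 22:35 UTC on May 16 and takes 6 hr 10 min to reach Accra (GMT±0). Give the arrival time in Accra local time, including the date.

Departure is given in UTC: 22:35 on May 16.
Add 6 hours 10 minutes → 04:45 UTC (May 17).
Accra is UTC+0, so local arrival is 04:45 on May 17.

04:45 on May 17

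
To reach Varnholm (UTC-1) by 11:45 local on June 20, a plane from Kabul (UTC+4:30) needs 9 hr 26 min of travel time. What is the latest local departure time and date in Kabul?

07:49 on Jun 20

Target arrival in UTC: 11:45 + 1:00 = 12:45 on Jun 20.
Subtract 9 hours 26 minutes → departure 03:19 UTC on Jun 20.
Kabul is UTC+4:30: 03:19 + 4:30 = 07:49 on Jun 20.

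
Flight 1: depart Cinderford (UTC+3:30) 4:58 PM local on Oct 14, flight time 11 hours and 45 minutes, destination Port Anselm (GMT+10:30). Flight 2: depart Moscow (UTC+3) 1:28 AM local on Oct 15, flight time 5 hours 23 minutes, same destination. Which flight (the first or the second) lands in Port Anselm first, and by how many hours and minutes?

the first, by 2 hours 38 minutes

Flight 1 in UTC: 4:58 PM − 3:30 = 1:28 PM on Oct 14.
+11 hours 45 minutes → arrive 1:13 AM UTC on Oct 15.
Flight 2 in UTC: 1:28 AM − 3:00 = 10:28 PM on Oct 14.
+5 hours 23 minutes → arrive 3:51 AM UTC on Oct 15.
Flight 1 lands earlier by 2 hours 38 minutes.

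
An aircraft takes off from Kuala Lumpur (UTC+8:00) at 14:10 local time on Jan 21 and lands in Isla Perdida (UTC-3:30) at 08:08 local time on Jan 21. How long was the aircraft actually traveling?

Departure in UTC: 14:10 − 8:00 = 06:10 on Jan 21.
Arrival in UTC: 08:08 + 3:30 = 11:38 on Jan 21.
Elapsed = 11:38 − 06:10 = 5 hours 28 minutes.

5 hours 28 minutes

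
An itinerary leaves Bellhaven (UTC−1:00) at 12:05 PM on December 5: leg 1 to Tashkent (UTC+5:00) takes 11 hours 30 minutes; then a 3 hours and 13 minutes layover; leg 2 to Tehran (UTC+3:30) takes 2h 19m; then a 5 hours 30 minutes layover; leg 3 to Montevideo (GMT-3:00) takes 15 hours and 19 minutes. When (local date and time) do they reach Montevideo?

11:56 PM on Dec 6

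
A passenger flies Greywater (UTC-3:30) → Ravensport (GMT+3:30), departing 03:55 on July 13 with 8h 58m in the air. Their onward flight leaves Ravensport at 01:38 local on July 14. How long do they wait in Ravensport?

Convert departure to UTC: 03:55 + 3:30 = 07:25 UTC on Jul 13.
Add 8 hours and 58 minutes flight time → 16:23 UTC.
Ravensport is UTC+3:30, so local arrival = 16:23 + 3:30 = 19:53 on Jul 13.
Layover = 01:38 − 19:53 (+1 day) = 5 hours 45 minutes.

5 hours 45 minutes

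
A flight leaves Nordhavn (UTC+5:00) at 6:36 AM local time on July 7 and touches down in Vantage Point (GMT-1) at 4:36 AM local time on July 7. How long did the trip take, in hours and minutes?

Departure in UTC: 6:36 AM − 5:00 = 1:36 AM on Jul 7.
Arrival in UTC: 4:36 AM + 1:00 = 5:36 AM on Jul 7.
Elapsed = 5:36 AM − 1:36 AM = 4 hours.

4 hours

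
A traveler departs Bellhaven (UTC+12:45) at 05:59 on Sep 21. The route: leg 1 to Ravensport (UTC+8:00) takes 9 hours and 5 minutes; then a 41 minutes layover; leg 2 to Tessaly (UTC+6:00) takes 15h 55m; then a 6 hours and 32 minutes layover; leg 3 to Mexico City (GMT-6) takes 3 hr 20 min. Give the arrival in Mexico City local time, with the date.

Convert departure to UTC: 05:59 − 12:45 = 17:14 UTC on Sep 20.
Add 9 hours and 5 minutes leg 1 → 02:19 UTC (Sep 21).
Add 41 minutes layover in Ravensport → 03:00 UTC.
Add 15 hours and 55 minutes leg 2 → 18:55 UTC.
Add 6 hours 32 minutes layover in Tessaly → 01:27 UTC (Sep 22).
Add 3 hours 20 minutes leg 3 → 04:47 UTC.
Mexico City is UTC−6:00, so local arrival = 04:47 − 6:00 = 22:47 on Sep 21.

22:47 on September 21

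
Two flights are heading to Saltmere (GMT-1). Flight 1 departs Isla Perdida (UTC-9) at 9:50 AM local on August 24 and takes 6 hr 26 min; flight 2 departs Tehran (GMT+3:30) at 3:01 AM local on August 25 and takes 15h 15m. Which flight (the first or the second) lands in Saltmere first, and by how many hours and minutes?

the first, by 13 hours 30 minutes

Flight 1 in UTC: 9:50 AM + 9:00 = 6:50 PM on Aug 24.
+6 hours 26 minutes → arrive 1:16 AM UTC on Aug 25.
Flight 2 in UTC: 3:01 AM − 3:30 = 11:31 PM on Aug 24.
+15 hours and 15 minutes → arrive 2:46 PM UTC on Aug 25.
Flight 1 lands earlier by 13 hours 30 minutes.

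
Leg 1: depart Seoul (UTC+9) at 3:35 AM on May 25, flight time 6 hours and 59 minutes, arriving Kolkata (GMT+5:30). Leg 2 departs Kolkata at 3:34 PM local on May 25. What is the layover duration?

8 hours 30 minutes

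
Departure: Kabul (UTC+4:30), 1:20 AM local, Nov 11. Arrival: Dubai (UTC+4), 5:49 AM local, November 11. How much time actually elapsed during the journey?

Departure in UTC: 1:20 AM − 4:30 = 8:50 PM on Nov 10.
Arrival in UTC: 5:49 AM − 4:00 = 1:49 AM on Nov 11.
Elapsed = 1:49 AM − 8:50 PM (+1 day) = 4 hours 59 minutes.

4 hours 59 minutes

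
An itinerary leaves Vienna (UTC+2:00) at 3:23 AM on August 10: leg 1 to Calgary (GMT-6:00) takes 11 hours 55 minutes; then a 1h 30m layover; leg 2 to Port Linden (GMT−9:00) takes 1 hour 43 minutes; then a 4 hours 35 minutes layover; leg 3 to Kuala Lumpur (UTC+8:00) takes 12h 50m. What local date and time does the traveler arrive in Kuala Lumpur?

Convert departure to UTC: 3:23 AM − 2:00 = 1:23 AM UTC on Aug 10.
Add 11 hours 55 minutes leg 1 → 1:18 PM UTC.
Add 1 hour 30 minutes layover in Calgary → 2:48 PM UTC.
Add 1 hour and 43 minutes leg 2 → 4:31 PM UTC.
Add 4 hours 35 minutes layover in Port Linden → 9:06 PM UTC.
Add 12 hours and 50 minutes leg 3 → 9:56 AM UTC (Aug 11).
Kuala Lumpur is UTC+8:00, so local arrival = 9:56 AM + 8:00 = 5:56 PM on Aug 11.

5:56 PM on August 11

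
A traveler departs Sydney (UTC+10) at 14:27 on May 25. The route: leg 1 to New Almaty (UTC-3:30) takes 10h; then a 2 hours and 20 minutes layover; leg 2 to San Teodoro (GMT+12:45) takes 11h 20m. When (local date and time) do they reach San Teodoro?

Convert departure to UTC: 14:27 − 10:00 = 04:27 UTC on May 25.
Add 10 hours leg 1 → 14:27 UTC.
Add 2 hours and 20 minutes layover in New Almaty → 16:47 UTC.
Add 11 hours 20 minutes leg 2 → 04:07 UTC (May 26).
San Teodoro is UTC+12:45, so local arrival = 04:07 + 12:45 = 16:52 on May 26.

16:52 on May 26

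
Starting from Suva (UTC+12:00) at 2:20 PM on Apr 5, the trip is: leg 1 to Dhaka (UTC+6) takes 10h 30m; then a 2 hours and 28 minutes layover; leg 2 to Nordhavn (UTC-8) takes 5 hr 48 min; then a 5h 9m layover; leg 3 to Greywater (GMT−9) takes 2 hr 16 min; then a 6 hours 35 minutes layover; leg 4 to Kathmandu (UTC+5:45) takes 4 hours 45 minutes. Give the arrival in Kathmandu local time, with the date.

9:36 PM on April 6

Convert departure to UTC: 2:20 PM − 12:00 = 2:20 AM UTC on Apr 5.
Add 10 hours and 30 minutes leg 1 → 12:50 PM UTC.
Add 2 hours and 28 minutes layover in Dhaka → 3:18 PM UTC.
Add 5 hours 48 minutes leg 2 → 9:06 PM UTC.
Add 5 hours and 9 minutes layover in Nordhavn → 2:15 AM UTC (Apr 6).
Add 2 hours 16 minutes leg 3 → 4:31 AM UTC.
Add 6 hours and 35 minutes layover in Greywater → 11:06 AM UTC.
Add 4 hours 45 minutes leg 4 → 3:51 PM UTC.
Kathmandu is UTC+5:45, so local arrival = 3:51 PM + 5:45 = 9:36 PM on Apr 6.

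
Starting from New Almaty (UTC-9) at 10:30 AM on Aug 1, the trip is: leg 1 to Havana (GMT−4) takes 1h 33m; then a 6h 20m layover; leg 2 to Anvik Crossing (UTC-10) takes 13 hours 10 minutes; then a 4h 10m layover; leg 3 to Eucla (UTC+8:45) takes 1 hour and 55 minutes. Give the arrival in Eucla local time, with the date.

Convert departure to UTC: 10:30 AM + 9:00 = 7:30 PM UTC on Aug 1.
Add 1 hour and 33 minutes leg 1 → 9:03 PM UTC.
Add 6 hours and 20 minutes layover in Havana → 3:23 AM UTC (Aug 2).
Add 13 hours and 10 minutes leg 2 → 4:33 PM UTC.
Add 4 hours and 10 minutes layover in Anvik Crossing → 8:43 PM UTC.
Add 1 hour 55 minutes leg 3 → 10:38 PM UTC.
Eucla is UTC+8:45, so local arrival = 10:38 PM + 8:45 = 7:23 AM on Aug 3.

7:23 AM on August 3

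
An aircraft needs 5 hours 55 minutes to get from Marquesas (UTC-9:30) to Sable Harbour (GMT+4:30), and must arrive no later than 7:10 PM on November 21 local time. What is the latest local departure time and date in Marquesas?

Target arrival in UTC: 7:10 PM − 4:30 = 2:40 PM on Nov 21.
Subtract 5 hours 55 minutes → departure 8:45 AM UTC on Nov 21.
Marquesas is UTC−9:30: 8:45 AM − 9:30 = 11:15 PM on Nov 20.

11:15 PM on November 20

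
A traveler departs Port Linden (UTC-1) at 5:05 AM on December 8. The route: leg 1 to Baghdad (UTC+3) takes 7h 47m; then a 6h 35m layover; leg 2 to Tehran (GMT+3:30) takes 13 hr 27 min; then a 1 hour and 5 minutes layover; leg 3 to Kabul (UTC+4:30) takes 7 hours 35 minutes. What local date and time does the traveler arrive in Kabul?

11:04 PM on December 9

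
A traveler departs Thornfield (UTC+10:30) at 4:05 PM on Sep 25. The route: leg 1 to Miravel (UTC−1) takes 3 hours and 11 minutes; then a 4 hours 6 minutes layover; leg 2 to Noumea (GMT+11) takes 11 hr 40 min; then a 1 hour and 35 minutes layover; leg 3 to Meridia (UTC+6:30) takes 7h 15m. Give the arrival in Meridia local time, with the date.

3:52 PM on Sep 26

Convert departure to UTC: 4:05 PM − 10:30 = 5:35 AM UTC on Sep 25.
Add 3 hours and 11 minutes leg 1 → 8:46 AM UTC.
Add 4 hours and 6 minutes layover in Miravel → 12:52 PM UTC.
Add 11 hours 40 minutes leg 2 → 12:32 AM UTC (Sep 26).
Add 1 hour 35 minutes layover in Noumea → 2:07 AM UTC.
Add 7 hours and 15 minutes leg 3 → 9:22 AM UTC.
Meridia is UTC+6:30, so local arrival = 9:22 AM + 6:30 = 3:52 PM on Sep 26.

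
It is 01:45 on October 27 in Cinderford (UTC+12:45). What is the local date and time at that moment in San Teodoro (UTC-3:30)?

In UTC: 01:45 − 12:45 = 13:00 on Oct 26.
San Teodoro is UTC−3:30: 13:00 − 3:30 = 09:30 on Oct 26.

09:30 on October 26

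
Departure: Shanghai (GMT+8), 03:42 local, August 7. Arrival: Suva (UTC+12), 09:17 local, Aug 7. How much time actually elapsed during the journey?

Departure in UTC: 03:42 − 8:00 = 19:42 on Aug 6.
Arrival in UTC: 09:17 − 12:00 = 21:17 on Aug 6.
Elapsed = 21:17 − 19:42 = 1 hour 35 minutes.

1 hour 35 minutes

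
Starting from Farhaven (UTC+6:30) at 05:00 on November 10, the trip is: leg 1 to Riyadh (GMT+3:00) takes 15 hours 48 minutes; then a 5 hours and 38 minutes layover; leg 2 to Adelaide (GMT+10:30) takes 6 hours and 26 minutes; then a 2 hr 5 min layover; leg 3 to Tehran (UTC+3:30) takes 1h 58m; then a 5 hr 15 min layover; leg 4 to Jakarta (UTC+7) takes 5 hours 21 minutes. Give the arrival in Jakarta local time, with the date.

00:01 on November 12

Convert departure to UTC: 05:00 − 6:30 = 22:30 UTC on Nov 9.
Add 15 hours 48 minutes leg 1 → 14:18 UTC (Nov 10).
Add 5 hours and 38 minutes layover in Riyadh → 19:56 UTC.
Add 6 hours and 26 minutes leg 2 → 02:22 UTC (Nov 11).
Add 2 hours and 5 minutes layover in Adelaide → 04:27 UTC.
Add 1 hour and 58 minutes leg 3 → 06:25 UTC.
Add 5 hours 15 minutes layover in Tehran → 11:40 UTC.
Add 5 hours and 21 minutes leg 4 → 17:01 UTC.
Jakarta is UTC+7:00, so local arrival = 17:01 + 7:00 = 00:01 on Nov 12.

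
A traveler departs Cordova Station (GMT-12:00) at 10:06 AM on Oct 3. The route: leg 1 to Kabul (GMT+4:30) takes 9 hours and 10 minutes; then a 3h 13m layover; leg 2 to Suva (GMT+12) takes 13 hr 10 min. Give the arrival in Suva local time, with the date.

Convert departure to UTC: 10:06 AM + 12:00 = 10:06 PM UTC on Oct 3.
Add 9 hours and 10 minutes leg 1 → 7:16 AM UTC (Oct 4).
Add 3 hours and 13 minutes layover in Kabul → 10:29 AM UTC.
Add 13 hours 10 minutes leg 2 → 11:39 PM UTC.
Suva is UTC+12:00, so local arrival = 11:39 PM + 12:00 = 11:39 AM on Oct 5.

11:39 AM on Oct 5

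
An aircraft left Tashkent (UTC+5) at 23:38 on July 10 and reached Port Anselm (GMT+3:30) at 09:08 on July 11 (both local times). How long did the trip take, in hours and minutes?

Departure in UTC: 23:38 − 5:00 = 18:38 on Jul 10.
Arrival in UTC: 09:08 − 3:30 = 05:38 on Jul 11.
Elapsed = 05:38 − 18:38 (+1 day) = 11 hours.

11 hours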